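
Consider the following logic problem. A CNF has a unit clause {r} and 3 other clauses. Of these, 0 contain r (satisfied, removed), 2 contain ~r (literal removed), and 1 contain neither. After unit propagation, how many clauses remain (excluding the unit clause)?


Satisfied (removed): 0
Shortened (remain): 2
Unchanged (remain): 1
Remaining = 2 + 1 = 3

3


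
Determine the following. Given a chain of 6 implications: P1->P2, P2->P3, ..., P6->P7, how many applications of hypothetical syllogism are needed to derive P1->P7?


With 6 implications in a chain connecting 7 propositions:
P1->P2, P2->P3, ..., P6->P7
Steps needed = (number of implications) - 1 = 6 - 1 = 5

5


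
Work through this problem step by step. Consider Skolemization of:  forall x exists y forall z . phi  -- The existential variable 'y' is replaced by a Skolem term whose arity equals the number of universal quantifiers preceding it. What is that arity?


Quantifier prefix: forall x exists y forall z
'y' is existentially quantified at position 2.
Universal variables preceding it: x
Skolem function arity = 1

1


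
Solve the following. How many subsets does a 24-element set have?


The power set of a set with n elements has 2^n elements.
|P(S)| = 2^24 = 16777216

16777216


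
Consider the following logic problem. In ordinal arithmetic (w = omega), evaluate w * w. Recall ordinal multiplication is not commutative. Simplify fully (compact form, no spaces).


Compute w * w.
Ordinal * is associative and left-distributive over +, but NOT commutative; for finite n>1, n*w = w but w*n stays w*n.
w * w = w^2 by definition.
Result = w^2

w^2


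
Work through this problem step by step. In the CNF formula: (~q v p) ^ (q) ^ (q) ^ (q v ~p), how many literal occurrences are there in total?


Counting literals in each clause:
Clause 1: 2 literal(s)
Clause 2: 1 literal(s)
Clause 3: 1 literal(s)
Clause 4: 2 literal(s)
Total = 6

6


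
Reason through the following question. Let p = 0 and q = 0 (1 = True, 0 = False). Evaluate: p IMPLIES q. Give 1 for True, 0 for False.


p = 0, q = 0
Operation: p IMPLIES q
Evaluate: 0 IMPLIES 0 = 1

1


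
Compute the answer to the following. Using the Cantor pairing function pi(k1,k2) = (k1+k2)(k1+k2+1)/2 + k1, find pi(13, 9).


k1 + k2 = 22
(k1+k2)(k1+k2+1)/2 = 22 * 23 / 2 = 253
pi = 253 + 13 = 266

266


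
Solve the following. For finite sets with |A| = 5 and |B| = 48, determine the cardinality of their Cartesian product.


The Cartesian product A x B contains all ordered pairs (a, b).
|A x B| = |A| * |B| = 5 * 48 = 240

240


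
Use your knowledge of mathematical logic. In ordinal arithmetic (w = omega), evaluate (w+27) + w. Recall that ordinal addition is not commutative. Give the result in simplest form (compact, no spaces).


Compute (w+27) + w.
Ordinal + is associative but NOT commutative; for finite n>0, n + w = w but w + n stays w+n.
(w+27) + w = w + (27+w) = w + w = w*2 (the finite tail 27 is absorbed by the right w).
Result = w*2

w*2


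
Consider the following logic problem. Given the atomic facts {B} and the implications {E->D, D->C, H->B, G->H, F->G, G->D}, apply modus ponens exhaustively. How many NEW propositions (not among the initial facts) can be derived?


Initial facts: {B}
Apply modus ponens to closure:
  (no implication fires)
Final known: {B}
New propositions: {(none)}
Count = 0

0


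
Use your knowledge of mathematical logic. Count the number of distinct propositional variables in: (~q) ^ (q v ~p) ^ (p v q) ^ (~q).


Identify each variable that appears in the formula.
Variables found: p, q
Count = 2

2


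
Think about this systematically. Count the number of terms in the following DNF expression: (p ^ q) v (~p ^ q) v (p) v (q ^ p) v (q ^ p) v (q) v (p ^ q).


A DNF formula is a disjunction of terms (conjunctions).
Terms are separated by v.
Counting the disjuncts: 7 terms.

7


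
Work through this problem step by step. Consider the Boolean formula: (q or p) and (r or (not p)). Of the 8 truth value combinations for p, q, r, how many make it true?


Evaluate all 8 assignments for p, q, r:
p=0, q=0, r=0: 0
p=0, q=0, r=1: 0
p=0, q=1, r=0: 1
p=0, q=1, r=1: 1
p=1, q=0, r=0: 0
p=1, q=0, r=1: 1
p=1, q=1, r=0: 0
p=1, q=1, r=1: 1
Satisfying count = 4

4


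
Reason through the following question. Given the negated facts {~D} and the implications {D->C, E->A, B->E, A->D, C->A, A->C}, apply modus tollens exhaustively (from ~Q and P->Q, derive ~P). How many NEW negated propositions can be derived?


Initial negated facts: {~D}
Apply modus tollens to closure:
  ~D and A->D  =>  ~A
  ~A and C->A  =>  ~C
  ~A and E->A  =>  ~E
  ~E and B->E  =>  ~B
Final negated: {~A, ~B, ~C, ~D, ~E}
New negations: {~A, ~B, ~C, ~E}
Count = 4

4


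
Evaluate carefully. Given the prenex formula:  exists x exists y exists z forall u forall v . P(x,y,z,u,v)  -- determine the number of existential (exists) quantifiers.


Quantifier prefix: exists x exists y exists z forall u forall v
Mark each quantifier type:
  E E E U U
Universal count = 2, Existential count = 3
Asked for existential (exists) quantifiers: 3

3


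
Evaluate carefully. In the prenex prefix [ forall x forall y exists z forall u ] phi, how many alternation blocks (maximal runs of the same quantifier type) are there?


Quantifier-type sequence: A A E A  (A=forall, E=exists)
Group into maximal same-type runs:
  Ax2 | Ex1 | Ax1
Number of blocks = 3

3


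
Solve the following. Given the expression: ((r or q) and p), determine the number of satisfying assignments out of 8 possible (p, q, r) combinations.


Check all 8 assignments:
p=0, q=0, r=0: 0
p=0, q=0, r=1: 0
p=0, q=1, r=0: 0
p=0, q=1, r=1: 0
p=1, q=0, r=0: 0
p=1, q=0, r=1: 1
p=1, q=1, r=0: 1
p=1, q=1, r=1: 1
Count of True = 3

3


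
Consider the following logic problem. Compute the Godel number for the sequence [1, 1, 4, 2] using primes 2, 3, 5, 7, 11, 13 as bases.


Encode each element as an exponent of the corresponding prime:
  2^1 = 2
  3^1 = 3
  5^4 = 625
  7^2 = 49
Product = 2 * 3 * 625 * 49 = 183750

183750


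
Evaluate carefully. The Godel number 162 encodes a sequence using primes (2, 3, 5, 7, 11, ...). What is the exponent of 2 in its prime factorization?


Factorize 162 by dividing by 2 repeatedly.
Division steps: 2 divides 162 exactly 1 time(s).
Exponent of 2 = 1

1


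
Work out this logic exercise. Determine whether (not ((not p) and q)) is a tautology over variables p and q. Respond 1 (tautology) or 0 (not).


Check all 4 assignments:
p=0, q=0: 1
p=0, q=1: 0
p=1, q=0: 1
p=1, q=1: 1
Satisfying count = 3/4.
Tautology iff count = 4: no.

0


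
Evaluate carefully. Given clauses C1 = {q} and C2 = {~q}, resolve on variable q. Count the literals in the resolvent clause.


Remove q from C1 and ~q from C2.
C1 remainder: {}
C2 remainder: {}
Union (resolvent): {} (empty clause)
Resolvent has 0 literal(s).

0


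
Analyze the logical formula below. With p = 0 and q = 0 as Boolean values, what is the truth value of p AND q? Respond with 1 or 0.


p = 0, q = 0
Operation: p AND q
Evaluate: 0 AND 0 = 0

0


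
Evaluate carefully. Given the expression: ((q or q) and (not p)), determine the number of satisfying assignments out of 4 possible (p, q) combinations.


Check all 4 assignments:
p=0, q=0: 0
p=0, q=1: 1
p=1, q=0: 0
p=1, q=1: 0
Count of True = 1

1


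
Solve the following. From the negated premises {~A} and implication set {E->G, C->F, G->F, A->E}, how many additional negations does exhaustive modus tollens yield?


Initial negated facts: {~A}
Apply modus tollens to closure:
  (no implication fires)
Final negated: {~A}
New negations: {(none)}
Count = 0

0


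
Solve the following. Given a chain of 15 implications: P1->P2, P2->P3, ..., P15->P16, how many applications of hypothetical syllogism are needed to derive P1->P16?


With 15 implications in a chain connecting 16 propositions:
P1->P2, P2->P3, ..., P15->P16
Steps needed = (number of implications) - 1 = 15 - 1 = 14

14


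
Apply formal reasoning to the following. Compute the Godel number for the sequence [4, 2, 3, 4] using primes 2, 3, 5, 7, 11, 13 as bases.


Encode each element as an exponent of the corresponding prime:
  2^4 = 16
  3^2 = 9
  5^3 = 125
  7^4 = 2401
Product = 16 * 9 * 125 * 2401 = 43218000

43218000


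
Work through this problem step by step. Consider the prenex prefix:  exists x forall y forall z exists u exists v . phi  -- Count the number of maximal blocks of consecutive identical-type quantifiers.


Quantifier-type sequence: E A A E E  (A=forall, E=exists)
Group into maximal same-type runs:
  Ex1 | Ax2 | Ex2
Number of blocks = 3

3


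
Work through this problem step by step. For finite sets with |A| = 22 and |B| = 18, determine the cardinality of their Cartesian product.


The Cartesian product A x B contains all ordered pairs (a, b).
|A x B| = |A| * |B| = 22 * 18 = 396

396


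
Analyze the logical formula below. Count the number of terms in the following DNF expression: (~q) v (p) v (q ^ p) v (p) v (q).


A DNF formula is a disjunction of terms (conjunctions).
Terms are separated by v.
Counting the disjuncts: 5 terms.

5


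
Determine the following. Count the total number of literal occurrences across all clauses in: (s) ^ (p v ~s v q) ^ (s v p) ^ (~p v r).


Counting literals in each clause:
Clause 1: 1 literal(s)
Clause 2: 3 literal(s)
Clause 3: 2 literal(s)
Clause 4: 2 literal(s)
Total = 8

8


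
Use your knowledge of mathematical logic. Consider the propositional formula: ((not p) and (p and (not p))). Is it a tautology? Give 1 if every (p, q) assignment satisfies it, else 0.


Check all 4 assignments:
p=0, q=0: 0
p=0, q=1: 0
p=1, q=0: 0
p=1, q=1: 0
Satisfying count = 0/4.
Tautology iff count = 4: no.

0


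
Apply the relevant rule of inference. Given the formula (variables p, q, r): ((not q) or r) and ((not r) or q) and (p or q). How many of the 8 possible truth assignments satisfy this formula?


Evaluate all 8 assignments for p, q, r:
p=0, q=0, r=0: 0
p=0, q=0, r=1: 0
p=0, q=1, r=0: 0
p=0, q=1, r=1: 1
p=1, q=0, r=0: 1
p=1, q=0, r=1: 0
p=1, q=1, r=0: 0
p=1, q=1, r=1: 1
Satisfying count = 3

3


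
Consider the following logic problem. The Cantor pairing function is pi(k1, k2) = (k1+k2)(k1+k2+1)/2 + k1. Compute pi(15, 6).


k1 + k2 = 21
(k1+k2)(k1+k2+1)/2 = 21 * 22 / 2 = 231
pi = 231 + 15 = 246

246


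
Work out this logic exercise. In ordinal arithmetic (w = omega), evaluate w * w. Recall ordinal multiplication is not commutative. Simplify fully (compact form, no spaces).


Compute w * w.
Ordinal * is associative and left-distributive over +, but NOT commutative; for finite n>1, n*w = w but w*n stays w*n.
w * w = w^2 by definition.
Result = w^2

w^2


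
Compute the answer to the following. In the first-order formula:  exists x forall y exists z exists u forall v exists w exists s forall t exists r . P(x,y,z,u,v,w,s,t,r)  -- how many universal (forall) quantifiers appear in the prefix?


Quantifier prefix: exists x forall y exists z exists u forall v exists w exists s forall t exists r
Mark each quantifier type:
  E U E E U E E U E
Universal count = 3, Existential count = 6
Asked for universal (forall) quantifiers: 3

3


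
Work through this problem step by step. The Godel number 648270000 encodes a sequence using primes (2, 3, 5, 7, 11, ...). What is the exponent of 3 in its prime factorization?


Factorize 648270000 by dividing by 3 repeatedly.
Division steps: 3 divides 648270000 exactly 3 time(s).
Exponent of 3 = 3

3


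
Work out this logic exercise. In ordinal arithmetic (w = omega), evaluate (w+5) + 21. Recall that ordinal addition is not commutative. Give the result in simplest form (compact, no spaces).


Compute (w+5) + 21.
Ordinal + is associative but NOT commutative; for finite n>0, n + w = w but w + n stays w+n.
By associativity: (w+5) + 21 = w + (5+21) = w+26.
Result = w+26

w+26


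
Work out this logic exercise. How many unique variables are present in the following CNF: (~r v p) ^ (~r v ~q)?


Identify each variable that appears in the formula.
Variables found: p, q, r
Count = 3

3


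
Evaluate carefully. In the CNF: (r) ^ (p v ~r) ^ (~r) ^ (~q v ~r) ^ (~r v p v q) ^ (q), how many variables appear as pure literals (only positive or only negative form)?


Check each variable for pure literal status:
p: pure positive
q: mixed (not pure)
r: mixed (not pure)
Pure literal count = 1

1


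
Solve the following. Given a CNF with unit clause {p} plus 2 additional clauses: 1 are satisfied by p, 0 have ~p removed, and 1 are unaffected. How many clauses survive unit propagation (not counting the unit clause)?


Satisfied (removed): 1
Shortened (remain): 0
Unchanged (remain): 1
Remaining = 0 + 1 = 1

1


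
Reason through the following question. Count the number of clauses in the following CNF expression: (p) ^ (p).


A CNF formula is a conjunction of clauses.
Clauses are separated by ^.
Counting the conjuncts: 2 clauses.

2


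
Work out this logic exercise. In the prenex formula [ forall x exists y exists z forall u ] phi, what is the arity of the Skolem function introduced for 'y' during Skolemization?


Quantifier prefix: forall x exists y exists z forall u
'y' is existentially quantified at position 2.
Universal variables preceding it: x
Skolem function arity = 1

1


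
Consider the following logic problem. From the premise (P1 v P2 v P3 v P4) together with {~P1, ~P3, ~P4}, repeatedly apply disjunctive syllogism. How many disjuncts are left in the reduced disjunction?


Original disjuncts (4): P1, P2, P3, P4
Negated (eliminate): ~P1, ~P3, ~P4
Remaining disjuncts: P2
Count = 4 - 3 = 1

1


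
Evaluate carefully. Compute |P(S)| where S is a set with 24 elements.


The power set of a set with n elements has 2^n elements.
|P(S)| = 2^24 = 16777216

16777216


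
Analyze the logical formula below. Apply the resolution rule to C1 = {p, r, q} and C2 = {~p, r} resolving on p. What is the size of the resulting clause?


Remove p from C1 and ~p from C2.
C1 remainder: {r, q}
C2 remainder: {r}
Union (resolvent): {q, r}
Resolvent has 2 literal(s).

2


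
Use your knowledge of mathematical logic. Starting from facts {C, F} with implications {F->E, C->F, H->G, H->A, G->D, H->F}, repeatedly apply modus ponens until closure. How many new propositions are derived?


Initial facts: {C, F}
Apply modus ponens to closure:
  F and F->E  =>  E
Final known: {C, E, F}
New propositions: {E}
Count = 1

1


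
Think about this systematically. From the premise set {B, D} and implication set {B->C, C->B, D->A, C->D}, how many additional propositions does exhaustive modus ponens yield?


Initial facts: {B, D}
Apply modus ponens to closure:
  B and B->C  =>  C
  D and D->A  =>  A
Final known: {A, B, C, D}
New propositions: {A, C}
Count = 2

2


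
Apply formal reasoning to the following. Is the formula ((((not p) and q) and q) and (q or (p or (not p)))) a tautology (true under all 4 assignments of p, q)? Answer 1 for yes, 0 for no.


Check all 4 assignments:
p=0, q=0: 0
p=0, q=1: 1
p=1, q=0: 0
p=1, q=1: 0
Satisfying count = 1/4.
Tautology iff count = 4: no.

0


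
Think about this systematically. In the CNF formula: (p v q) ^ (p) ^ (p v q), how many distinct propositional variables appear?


Identify each variable that appears in the formula.
Variables found: p, q
Count = 2

2


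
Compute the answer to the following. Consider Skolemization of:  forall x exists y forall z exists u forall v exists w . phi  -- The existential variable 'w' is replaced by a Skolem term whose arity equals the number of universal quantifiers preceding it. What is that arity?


Quantifier prefix: forall x exists y forall z exists u forall v exists w
'w' is existentially quantified at position 6.
Universal variables preceding it: x, z, v
Skolem function arity = 3

3


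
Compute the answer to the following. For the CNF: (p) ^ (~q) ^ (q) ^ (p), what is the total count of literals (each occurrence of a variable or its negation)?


Counting literals in each clause:
Clause 1: 1 literal(s)
Clause 2: 1 literal(s)
Clause 3: 1 literal(s)
Clause 4: 1 literal(s)
Total = 4

4


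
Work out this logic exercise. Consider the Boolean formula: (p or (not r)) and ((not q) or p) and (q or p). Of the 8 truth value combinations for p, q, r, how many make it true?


Evaluate all 8 assignments for p, q, r:
p=0, q=0, r=0: 0
p=0, q=0, r=1: 0
p=0, q=1, r=0: 0
p=0, q=1, r=1: 0
p=1, q=0, r=0: 1
p=1, q=0, r=1: 1
p=1, q=1, r=0: 1
p=1, q=1, r=1: 1
Satisfying count = 4

4


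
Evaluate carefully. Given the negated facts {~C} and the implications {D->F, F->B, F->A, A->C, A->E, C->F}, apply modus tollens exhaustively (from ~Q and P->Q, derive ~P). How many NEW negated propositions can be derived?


Initial negated facts: {~C}
Apply modus tollens to closure:
  ~C and A->C  =>  ~A
  ~A and F->A  =>  ~F
  ~F and D->F  =>  ~D
Final negated: {~A, ~C, ~D, ~F}
New negations: {~A, ~D, ~F}
Count = 3

3


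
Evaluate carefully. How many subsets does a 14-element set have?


The power set of a set with n elements has 2^n elements.
|P(S)| = 2^14 = 16384

16384


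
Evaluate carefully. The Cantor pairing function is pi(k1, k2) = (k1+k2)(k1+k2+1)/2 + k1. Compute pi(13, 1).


k1 + k2 = 14
(k1+k2)(k1+k2+1)/2 = 14 * 15 / 2 = 105
pi = 105 + 13 = 118

118


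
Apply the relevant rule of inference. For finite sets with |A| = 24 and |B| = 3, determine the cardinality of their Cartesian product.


The Cartesian product A x B contains all ordered pairs (a, b).
|A x B| = |A| * |B| = 24 * 3 = 72

72


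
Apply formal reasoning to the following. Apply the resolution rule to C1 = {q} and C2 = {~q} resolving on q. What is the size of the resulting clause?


Remove q from C1 and ~q from C2.
C1 remainder: {}
C2 remainder: {}
Union (resolvent): {} (empty clause)
Resolvent has 0 literal(s).

0


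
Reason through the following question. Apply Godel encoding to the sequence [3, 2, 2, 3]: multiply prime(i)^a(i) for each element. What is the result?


Encode each element as an exponent of the corresponding prime:
  2^3 = 8
  3^2 = 9
  5^2 = 25
  7^3 = 343
Product = 8 * 9 * 25 * 343 = 617400

617400


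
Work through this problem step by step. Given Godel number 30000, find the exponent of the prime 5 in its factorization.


Factorize 30000 by dividing by 5 repeatedly.
Division steps: 5 divides 30000 exactly 4 time(s).
Exponent of 5 = 4

4


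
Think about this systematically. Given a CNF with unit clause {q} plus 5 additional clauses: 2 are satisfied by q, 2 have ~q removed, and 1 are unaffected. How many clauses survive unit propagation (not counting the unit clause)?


Satisfied (removed): 2
Shortened (remain): 2
Unchanged (remain): 1
Remaining = 2 + 1 = 3

3


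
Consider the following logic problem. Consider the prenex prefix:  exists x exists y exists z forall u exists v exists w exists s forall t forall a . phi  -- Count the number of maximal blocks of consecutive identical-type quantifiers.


Quantifier-type sequence: E E E A E E E A A  (A=forall, E=exists)
Group into maximal same-type runs:
  Ex3 | Ax1 | Ex3 | Ax2
Number of blocks = 4

4


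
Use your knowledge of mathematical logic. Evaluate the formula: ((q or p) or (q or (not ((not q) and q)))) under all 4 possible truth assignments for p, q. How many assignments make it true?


Check all 4 assignments:
p=0, q=0: 1
p=0, q=1: 1
p=1, q=0: 1
p=1, q=1: 1
Count of True = 4

4


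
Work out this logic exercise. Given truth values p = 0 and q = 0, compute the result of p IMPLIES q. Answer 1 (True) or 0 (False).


p = 0, q = 0
Operation: p IMPLIES q
Evaluate: 0 IMPLIES 0 = 1

1


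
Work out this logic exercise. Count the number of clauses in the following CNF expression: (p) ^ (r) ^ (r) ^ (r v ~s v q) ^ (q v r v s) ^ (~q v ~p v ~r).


A CNF formula is a conjunction of clauses.
Clauses are separated by ^.
Counting the conjuncts: 6 clauses.

6


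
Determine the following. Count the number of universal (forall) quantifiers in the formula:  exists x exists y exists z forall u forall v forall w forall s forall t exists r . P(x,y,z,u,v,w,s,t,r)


Quantifier prefix: exists x exists y exists z forall u forall v forall w forall s forall t exists r
Mark each quantifier type:
  E E E U U U U U E
Universal count = 5, Existential count = 4
Asked for universal (forall) quantifiers: 5

5


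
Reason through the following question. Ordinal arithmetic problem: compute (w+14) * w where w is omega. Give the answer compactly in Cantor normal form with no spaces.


Compute (w+14) * w.
Ordinal * is associative and left-distributive over +, but NOT commutative; for finite n>1, n*w = w but w*n stays w*n.
(w+14) * w = sup{(w+14)*k : k<w} = sup{w*k+14} = w^2 (the +14 tail is absorbed in the limit).
Result = w^2

w^2


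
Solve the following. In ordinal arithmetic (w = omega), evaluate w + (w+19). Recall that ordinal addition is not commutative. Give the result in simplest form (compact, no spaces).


Compute w + (w+19).
Ordinal + is associative but NOT commutative; for finite n>0, n + w = w but w + n stays w+n.
w + (w+19) = (w+w) + 19 = w*2+19.
Result = w*2+19

w*2+19


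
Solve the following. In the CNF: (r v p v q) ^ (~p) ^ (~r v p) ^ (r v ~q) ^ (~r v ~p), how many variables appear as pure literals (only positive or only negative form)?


Check each variable for pure literal status:
p: mixed (not pure)
q: mixed (not pure)
r: mixed (not pure)
Pure literal count = 0

0


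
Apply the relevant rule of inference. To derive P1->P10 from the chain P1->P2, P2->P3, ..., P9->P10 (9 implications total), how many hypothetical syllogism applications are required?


With 9 implications in a chain connecting 10 propositions:
P1->P2, P2->P3, ..., P9->P10
Steps needed = (number of implications) - 1 = 9 - 1 = 8

8


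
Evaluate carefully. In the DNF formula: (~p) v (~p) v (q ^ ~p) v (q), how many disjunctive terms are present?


A DNF formula is a disjunction of terms (conjunctions).
Terms are separated by v.
Counting the disjuncts: 4 terms.

4


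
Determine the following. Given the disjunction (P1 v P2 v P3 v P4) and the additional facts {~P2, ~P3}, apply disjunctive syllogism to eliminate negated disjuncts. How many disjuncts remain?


Original disjuncts (4): P1, P2, P3, P4
Negated (eliminate): ~P2, ~P3
Remaining disjuncts: P1, P4
Count = 4 - 2 = 2

2


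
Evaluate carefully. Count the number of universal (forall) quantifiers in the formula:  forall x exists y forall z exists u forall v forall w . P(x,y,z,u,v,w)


Quantifier prefix: forall x exists y forall z exists u forall v forall w
Mark each quantifier type:
  U E U E U U
Universal count = 4, Existential count = 2
Asked for universal (forall) quantifiers: 4

4


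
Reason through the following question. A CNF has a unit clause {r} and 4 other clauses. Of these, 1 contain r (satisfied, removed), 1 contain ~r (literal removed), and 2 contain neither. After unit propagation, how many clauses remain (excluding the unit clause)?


Satisfied (removed): 1
Shortened (remain): 1
Unchanged (remain): 2
Remaining = 1 + 2 = 3

3


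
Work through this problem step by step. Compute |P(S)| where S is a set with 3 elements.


The power set of a set with n elements has 2^n elements.
|P(S)| = 2^3 = 8

8


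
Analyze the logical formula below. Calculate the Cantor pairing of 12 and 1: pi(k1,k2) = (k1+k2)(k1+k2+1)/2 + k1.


k1 + k2 = 13
(k1+k2)(k1+k2+1)/2 = 13 * 14 / 2 = 91
pi = 91 + 12 = 103

103


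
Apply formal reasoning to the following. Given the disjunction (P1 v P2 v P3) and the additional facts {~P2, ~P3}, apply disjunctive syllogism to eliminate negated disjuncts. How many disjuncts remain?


Original disjuncts (3): P1, P2, P3
Negated (eliminate): ~P2, ~P3
Remaining disjuncts: P1
Count = 3 - 2 = 1

1


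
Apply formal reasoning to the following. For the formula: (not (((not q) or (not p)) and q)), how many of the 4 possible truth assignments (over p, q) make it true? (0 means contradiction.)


Check all 4 assignments:
p=0, q=0: 1
p=0, q=1: 0
p=1, q=0: 1
p=1, q=1: 1
Count of True = 3

3


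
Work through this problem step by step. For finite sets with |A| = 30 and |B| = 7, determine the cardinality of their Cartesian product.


The Cartesian product A x B contains all ordered pairs (a, b).
|A x B| = |A| * |B| = 30 * 7 = 210

210


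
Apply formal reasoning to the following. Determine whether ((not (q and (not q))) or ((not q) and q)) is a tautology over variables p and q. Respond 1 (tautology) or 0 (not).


Check all 4 assignments:
p=0, q=0: 1
p=0, q=1: 1
p=1, q=0: 1
p=1, q=1: 1
Satisfying count = 4/4.
Tautology iff count = 4: yes.

1


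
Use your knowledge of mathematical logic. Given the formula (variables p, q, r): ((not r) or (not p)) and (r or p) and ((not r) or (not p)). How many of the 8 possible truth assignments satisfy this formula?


Evaluate all 8 assignments for p, q, r:
p=0, q=0, r=0: 0
p=0, q=0, r=1: 1
p=0, q=1, r=0: 0
p=0, q=1, r=1: 1
p=1, q=0, r=0: 1
p=1, q=0, r=1: 0
p=1, q=1, r=0: 1
p=1, q=1, r=1: 0
Satisfying count = 4

4


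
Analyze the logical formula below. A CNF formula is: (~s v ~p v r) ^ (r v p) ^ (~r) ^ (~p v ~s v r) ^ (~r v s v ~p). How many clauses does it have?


A CNF formula is a conjunction of clauses.
Clauses are separated by ^.
Counting the conjuncts: 5 clauses.

5


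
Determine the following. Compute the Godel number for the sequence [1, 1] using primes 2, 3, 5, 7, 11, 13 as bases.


Encode each element as an exponent of the corresponding prime:
  2^1 = 2
  3^1 = 3
Product = 2 * 3 = 6

6


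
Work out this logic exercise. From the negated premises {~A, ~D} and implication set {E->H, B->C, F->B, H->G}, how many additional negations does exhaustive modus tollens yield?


Initial negated facts: {~A, ~D}
Apply modus tollens to closure:
  (no implication fires)
Final negated: {~A, ~D}
New negations: {(none)}
Count = 0

0


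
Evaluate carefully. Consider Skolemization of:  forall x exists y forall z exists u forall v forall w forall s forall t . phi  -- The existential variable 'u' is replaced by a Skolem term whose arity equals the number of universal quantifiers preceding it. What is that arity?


Quantifier prefix: forall x exists y forall z exists u forall v forall w forall s forall t
'u' is existentially quantified at position 4.
Universal variables preceding it: x, z
Skolem function arity = 2

2


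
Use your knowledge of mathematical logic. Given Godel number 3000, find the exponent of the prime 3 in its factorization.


Factorize 3000 by dividing by 3 repeatedly.
Division steps: 3 divides 3000 exactly 1 time(s).
Exponent of 3 = 1

1


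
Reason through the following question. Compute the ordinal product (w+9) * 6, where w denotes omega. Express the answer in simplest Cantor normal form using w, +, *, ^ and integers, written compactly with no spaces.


Compute (w+9) * 6.
Ordinal * is associative and left-distributive over +, but NOT commutative; for finite n>1, n*w = w but w*n stays w*n.
(w+9) * 6 = (w+9) repeated 6 times. Each intermediate +9 is absorbed by the following w; only the last survives: w*6+9.
Result = w*6+9

w*6+9


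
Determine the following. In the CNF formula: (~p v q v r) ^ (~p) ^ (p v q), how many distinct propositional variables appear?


Identify each variable that appears in the formula.
Variables found: p, q, r
Count = 3

3


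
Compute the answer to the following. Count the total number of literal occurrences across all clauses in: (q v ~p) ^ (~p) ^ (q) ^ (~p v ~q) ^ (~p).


Counting literals in each clause:
Clause 1: 2 literal(s)
Clause 2: 1 literal(s)
Clause 3: 1 literal(s)
Clause 4: 2 literal(s)
Clause 5: 1 literal(s)
Total = 7

7


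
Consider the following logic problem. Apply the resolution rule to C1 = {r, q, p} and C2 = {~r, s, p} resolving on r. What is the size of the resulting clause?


Remove r from C1 and ~r from C2.
C1 remainder: {q, p}
C2 remainder: {s, p}
Union (resolvent): {p, q, s}
Resolvent has 3 literal(s).

3


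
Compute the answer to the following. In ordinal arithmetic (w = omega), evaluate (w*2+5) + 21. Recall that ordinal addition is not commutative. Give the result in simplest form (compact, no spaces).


Compute (w*2+5) + 21.
Ordinal + is associative but NOT commutative; for finite n>0, n + w = w but w + n stays w+n.
By associativity: (w*2+5) + 21 = w*2 + (5+21) = w*2+26.
Result = w*2+26

w*2+26


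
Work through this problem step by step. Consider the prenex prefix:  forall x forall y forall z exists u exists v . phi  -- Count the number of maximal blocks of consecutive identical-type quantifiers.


Quantifier-type sequence: A A A E E  (A=forall, E=exists)
Group into maximal same-type runs:
  Ax3 | Ex2
Number of blocks = 2

2


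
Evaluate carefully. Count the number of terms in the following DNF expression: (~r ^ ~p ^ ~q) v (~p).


A DNF formula is a disjunction of terms (conjunctions).
Terms are separated by v.
Counting the disjuncts: 2 terms.

2


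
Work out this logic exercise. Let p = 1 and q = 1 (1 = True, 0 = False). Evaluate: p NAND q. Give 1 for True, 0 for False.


p = 1, q = 1
Operation: p NAND q
Evaluate: 1 NAND 1 = 0

0


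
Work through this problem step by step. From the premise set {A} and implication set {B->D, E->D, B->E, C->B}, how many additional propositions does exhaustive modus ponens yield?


Initial facts: {A}
Apply modus ponens to closure:
  (no implication fires)
Final known: {A}
New propositions: {(none)}
Count = 0

0


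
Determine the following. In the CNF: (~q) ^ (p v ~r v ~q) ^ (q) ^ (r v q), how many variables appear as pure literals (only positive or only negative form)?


Check each variable for pure literal status:
p: pure positive
q: mixed (not pure)
r: mixed (not pure)
Pure literal count = 1

1


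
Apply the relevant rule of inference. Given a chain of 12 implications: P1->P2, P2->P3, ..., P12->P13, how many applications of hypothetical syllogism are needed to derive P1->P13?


With 12 implications in a chain connecting 13 propositions:
P1->P2, P2->P3, ..., P12->P13
Steps needed = (number of implications) - 1 = 12 - 1 = 11

11


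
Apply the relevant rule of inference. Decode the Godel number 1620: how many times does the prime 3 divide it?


Factorize 1620 by dividing by 3 repeatedly.
Division steps: 3 divides 1620 exactly 4 time(s).
Exponent of 3 = 4

4


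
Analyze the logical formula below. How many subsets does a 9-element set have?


The power set of a set with n elements has 2^n elements.
|P(S)| = 2^9 = 512

512


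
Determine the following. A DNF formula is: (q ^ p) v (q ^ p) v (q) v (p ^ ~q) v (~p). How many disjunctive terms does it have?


A DNF formula is a disjunction of terms (conjunctions).
Terms are separated by v.
Counting the disjuncts: 5 terms.

5


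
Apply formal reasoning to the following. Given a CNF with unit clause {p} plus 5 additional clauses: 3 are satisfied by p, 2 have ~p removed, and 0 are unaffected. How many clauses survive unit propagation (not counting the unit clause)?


Satisfied (removed): 3
Shortened (remain): 2
Unchanged (remain): 0
Remaining = 2 + 0 = 2

2


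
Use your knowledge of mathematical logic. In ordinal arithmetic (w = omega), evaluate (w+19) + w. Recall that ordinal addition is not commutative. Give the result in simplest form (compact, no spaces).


Compute (w+19) + w.
Ordinal + is associative but NOT commutative; for finite n>0, n + w = w but w + n stays w+n.
(w+19) + w = w + (19+w) = w + w = w*2 (the finite tail 19 is absorbed by the right w).
Result = w*2

w*2


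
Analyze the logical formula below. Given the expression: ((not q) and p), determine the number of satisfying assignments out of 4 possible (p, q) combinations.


Check all 4 assignments:
p=0, q=0: 0
p=0, q=1: 0
p=1, q=0: 1
p=1, q=1: 0
Count of True = 1

1


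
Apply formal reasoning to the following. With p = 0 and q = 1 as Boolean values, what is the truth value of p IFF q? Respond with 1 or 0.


p = 0, q = 1
Operation: p IFF q
Evaluate: 0 IFF 1 = 0

0


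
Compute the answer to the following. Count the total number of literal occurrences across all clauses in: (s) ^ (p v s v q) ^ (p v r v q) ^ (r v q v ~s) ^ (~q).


Counting literals in each clause:
Clause 1: 1 literal(s)
Clause 2: 3 literal(s)
Clause 3: 3 literal(s)
Clause 4: 3 literal(s)
Clause 5: 1 literal(s)
Total = 11

11


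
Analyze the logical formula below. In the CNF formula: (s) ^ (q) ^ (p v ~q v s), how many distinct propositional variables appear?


Identify each variable that appears in the formula.
Variables found: p, q, s
Count = 3

3


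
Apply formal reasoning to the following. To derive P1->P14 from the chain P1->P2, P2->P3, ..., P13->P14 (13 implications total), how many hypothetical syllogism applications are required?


With 13 implications in a chain connecting 14 propositions:
P1->P2, P2->P3, ..., P13->P14
Steps needed = (number of implications) - 1 = 13 - 1 = 12

12


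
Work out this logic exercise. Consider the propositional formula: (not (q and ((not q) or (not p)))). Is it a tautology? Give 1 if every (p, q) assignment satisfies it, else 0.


Check all 4 assignments:
p=0, q=0: 1
p=0, q=1: 0
p=1, q=0: 1
p=1, q=1: 1
Satisfying count = 3/4.
Tautology iff count = 4: no.

0


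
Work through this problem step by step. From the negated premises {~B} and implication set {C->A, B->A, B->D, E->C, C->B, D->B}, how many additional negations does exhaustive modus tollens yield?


Initial negated facts: {~B}
Apply modus tollens to closure:
  ~B and C->B  =>  ~C
  ~B and D->B  =>  ~D
  ~C and E->C  =>  ~E
Final negated: {~B, ~C, ~D, ~E}
New negations: {~C, ~D, ~E}
Count = 3

3


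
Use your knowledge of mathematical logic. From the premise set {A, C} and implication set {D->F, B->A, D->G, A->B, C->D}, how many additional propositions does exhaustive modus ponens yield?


Initial facts: {A, C}
Apply modus ponens to closure:
  A and A->B  =>  B
  C and C->D  =>  D
  D and D->F  =>  F
  D and D->G  =>  G
Final known: {A, B, C, D, F, G}
New propositions: {B, D, F, G}
Count = 4

4


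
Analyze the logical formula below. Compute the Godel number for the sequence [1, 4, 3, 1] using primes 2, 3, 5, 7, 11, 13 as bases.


Encode each element as an exponent of the corresponding prime:
  2^1 = 2
  3^4 = 81
  5^3 = 125
  7^1 = 7
Product = 2 * 81 * 125 * 7 = 141750

141750


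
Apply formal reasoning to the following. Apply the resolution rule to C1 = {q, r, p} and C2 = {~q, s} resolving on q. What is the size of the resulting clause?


Remove q from C1 and ~q from C2.
C1 remainder: {r, p}
C2 remainder: {s}
Union (resolvent): {p, r, s}
Resolvent has 3 literal(s).

3


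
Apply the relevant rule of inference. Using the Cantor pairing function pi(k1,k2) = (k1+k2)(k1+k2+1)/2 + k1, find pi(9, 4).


k1 + k2 = 13
(k1+k2)(k1+k2+1)/2 = 13 * 14 / 2 = 91
pi = 91 + 9 = 100

100


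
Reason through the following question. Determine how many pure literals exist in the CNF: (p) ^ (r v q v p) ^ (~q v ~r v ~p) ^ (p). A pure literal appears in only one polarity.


Check each variable for pure literal status:
p: mixed (not pure)
q: mixed (not pure)
r: mixed (not pure)
Pure literal count = 0

0


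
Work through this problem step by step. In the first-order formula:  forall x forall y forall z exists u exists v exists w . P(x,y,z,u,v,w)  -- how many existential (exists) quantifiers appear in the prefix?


Quantifier prefix: forall x forall y forall z exists u exists v exists w
Mark each quantifier type:
  U U U E E E
Universal count = 3, Existential count = 3
Asked for existential (exists) quantifiers: 3

3


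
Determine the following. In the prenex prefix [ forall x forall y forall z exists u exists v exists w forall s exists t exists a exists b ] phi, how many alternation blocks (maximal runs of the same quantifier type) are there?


Quantifier-type sequence: A A A E E E A E E E  (A=forall, E=exists)
Group into maximal same-type runs:
  Ax3 | Ex3 | Ax1 | Ex3
Number of blocks = 4

4


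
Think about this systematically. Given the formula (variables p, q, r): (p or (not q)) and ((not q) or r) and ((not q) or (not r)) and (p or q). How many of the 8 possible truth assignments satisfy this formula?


Evaluate all 8 assignments for p, q, r:
p=0, q=0, r=0: 0
p=0, q=0, r=1: 0
p=0, q=1, r=0: 0
p=0, q=1, r=1: 0
p=1, q=0, r=0: 1
p=1, q=0, r=1: 1
p=1, q=1, r=0: 0
p=1, q=1, r=1: 0
Satisfying count = 2

2


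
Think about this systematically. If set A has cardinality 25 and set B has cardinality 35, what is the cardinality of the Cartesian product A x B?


The Cartesian product A x B contains all ordered pairs (a, b).
|A x B| = |A| * |B| = 25 * 35 = 875

875


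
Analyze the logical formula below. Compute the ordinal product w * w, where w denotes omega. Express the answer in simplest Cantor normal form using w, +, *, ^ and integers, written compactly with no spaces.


Compute w * w.
Ordinal * is associative and left-distributive over +, but NOT commutative; for finite n>1, n*w = w but w*n stays w*n.
w * w = w^2 by definition.
Result = w^2

w^2


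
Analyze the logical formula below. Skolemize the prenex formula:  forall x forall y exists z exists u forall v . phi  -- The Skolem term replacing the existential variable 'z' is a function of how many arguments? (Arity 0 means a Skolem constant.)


Quantifier prefix: forall x forall y exists z exists u forall v
'z' is existentially quantified at position 3.
Universal variables preceding it: x, y
Skolem function arity = 2

2


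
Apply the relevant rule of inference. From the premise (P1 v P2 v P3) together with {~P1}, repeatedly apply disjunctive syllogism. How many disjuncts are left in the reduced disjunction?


Original disjuncts (3): P1, P2, P3
Negated (eliminate): ~P1
Remaining disjuncts: P2, P3
Count = 3 - 1 = 2

2


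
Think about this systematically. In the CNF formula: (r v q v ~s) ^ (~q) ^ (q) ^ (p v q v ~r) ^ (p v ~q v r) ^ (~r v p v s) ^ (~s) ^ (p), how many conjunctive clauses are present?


A CNF formula is a conjunction of clauses.
Clauses are separated by ^.
Counting the conjuncts: 8 clauses.

8


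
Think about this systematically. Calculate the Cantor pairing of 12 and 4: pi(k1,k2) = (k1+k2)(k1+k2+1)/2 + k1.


k1 + k2 = 16
(k1+k2)(k1+k2+1)/2 = 16 * 17 / 2 = 136
pi = 136 + 12 = 148

148


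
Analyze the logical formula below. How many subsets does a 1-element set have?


The power set of a set with n elements has 2^n elements.
|P(S)| = 2^1 = 2

2


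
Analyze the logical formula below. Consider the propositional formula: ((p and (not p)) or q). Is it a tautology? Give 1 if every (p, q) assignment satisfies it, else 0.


Check all 4 assignments:
p=0, q=0: 0
p=0, q=1: 1
p=1, q=0: 0
p=1, q=1: 1
Satisfying count = 2/4.
Tautology iff count = 4: no.

0


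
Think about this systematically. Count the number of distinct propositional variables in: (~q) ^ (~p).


Identify each variable that appears in the formula.
Variables found: p, q
Count = 2

2


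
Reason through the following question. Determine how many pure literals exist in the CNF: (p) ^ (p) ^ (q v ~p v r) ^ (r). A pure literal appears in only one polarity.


Check each variable for pure literal status:
p: mixed (not pure)
q: pure positive
r: pure positive
Pure literal count = 2

2


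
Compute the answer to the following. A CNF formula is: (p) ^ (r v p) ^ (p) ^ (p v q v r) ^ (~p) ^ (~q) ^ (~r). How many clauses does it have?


A CNF formula is a conjunction of clauses.
Clauses are separated by ^.
Counting the conjuncts: 7 clauses.

7


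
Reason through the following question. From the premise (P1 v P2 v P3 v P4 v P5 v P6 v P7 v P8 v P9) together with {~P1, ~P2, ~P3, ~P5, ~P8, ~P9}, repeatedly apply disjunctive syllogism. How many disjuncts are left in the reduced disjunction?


Original disjuncts (9): P1, P2, P3, P4, P5, P6, P7, P8, P9
Negated (eliminate): ~P1, ~P2, ~P3, ~P5, ~P8, ~P9
Remaining disjuncts: P4, P6, P7
Count = 9 - 6 = 3

3
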